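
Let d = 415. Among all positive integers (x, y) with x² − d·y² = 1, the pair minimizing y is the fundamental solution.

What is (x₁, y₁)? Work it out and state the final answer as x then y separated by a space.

√415 = [20; 2,1,2,4,6,…,1,2,40, …], period ℓ=16 (even) → k=15
a_0=20:  p_0=20·1+0=20,  q_0=20·0+1=1
a_1=2:  p_1=2·20+1=41,  q_1=2·1+0=2
a_2=1:  p_2=1·41+20=61,  q_2=1·2+1=3
a_3=2:  p_3=2·61+41=163,  q_3=2·3+2=8
a_4=4:  p_4=4·163+61=713,  q_4=4·8+3=35
a_5=6:  p_5=6·713+163=4441,  q_5=6·35+8=218
…
a_8=3:  p_8=3·9595+5154=33939,  q_8=3·471+253=1666
…
a_10=1:  p_10=1·43534+33939=77473,  q_10=1·2137+1666=3803
a_11=6:  p_11=6·77473+43534=508372,  q_11=6·3803+2137=24955
…
a_14=1:  p_14=1·4730294+2110961=6841255,  q_14=1·232201+103623=335824
a_15=2:  p_15=2·6841255+4730294=18412804,  q_15=2·335824+232201=903849
fundamental: x₁=18412804, y₁=903849  (since 339031351142416 − 415·816943014801 = 1)

18412804 903849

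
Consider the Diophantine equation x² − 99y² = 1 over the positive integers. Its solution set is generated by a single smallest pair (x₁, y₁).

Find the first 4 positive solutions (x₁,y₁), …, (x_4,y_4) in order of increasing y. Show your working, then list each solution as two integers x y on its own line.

√99 = [9; 1,18, …], period ℓ=2 (even) → k=1
a_0=9:  p_0=9·1+0=9,  q_0=9·0+1=1
a_1=1:  p_1=1·9+1=10,  q_1=1·1+0=1
→ (10, 1).  Check: 10²=100, 99·1²=99, difference 1.
(x_2, y_2) = (10·10 + 99·1·1, 10·1 + 1·10) = (199, 20)
(x_3, y_3) = (10·199 + 99·1·20, 10·20 + 1·199) = (3970, 399)
(x_4, y_4) = (10·3970 + 99·1·399, 10·399 + 1·3970) = (79201, 7960)

10 1
199 20
3970 399
79201 7960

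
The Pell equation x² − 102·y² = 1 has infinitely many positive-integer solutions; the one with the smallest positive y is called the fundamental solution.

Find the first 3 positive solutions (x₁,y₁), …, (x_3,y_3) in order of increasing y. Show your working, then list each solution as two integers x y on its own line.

101 10
20401 2020
4120901 408030

√102 = [10; 10,20, …], period ℓ=2 (even) → k=1
k=0  a_k=10  p_k/q_k = 10/1
k=1  a_k=10  p_k/q_k = 101/10
→ (101, 10).  Check: 101²=10201, 102·10²=10200, difference 1.
k=2:  x_2 = 101·101+102·10·10 = 20401,  y_2 = 101·10+10·101 = 2020
k=3:  x_3 = 101·20401+102·10·2020 = 4120901,  y_3 = 101·2020+10·20401 = 408030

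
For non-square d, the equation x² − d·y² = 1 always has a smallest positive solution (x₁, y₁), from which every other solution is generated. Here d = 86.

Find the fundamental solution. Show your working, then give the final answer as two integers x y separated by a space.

√86 = [9; 3,1,1,1,8,1,1,1,3,18, …], period ℓ=10 (even) → k=9
k=0  a_k=9  p_k/q_k = 9/1
k=1  a_k=3  p_k/q_k = 28/3
…
k=3  a_k=1  p_k/q_k = 65/7
k=4  a_k=1  p_k/q_k = 102/11
…
k=7  a_k=1  p_k/q_k = 1864/201
k=8  a_k=1  p_k/q_k = 2847/307
k=9  a_k=3  p_k/q_k = 10405/1122
(x₁, y₁) = (10405, 1122);  10405² − 86·1122² = 1 ✓

10405 1122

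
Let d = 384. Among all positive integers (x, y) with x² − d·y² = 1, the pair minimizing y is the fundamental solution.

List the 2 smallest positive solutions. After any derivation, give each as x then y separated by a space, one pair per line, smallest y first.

√384 → a₀=19, period (1,1,2,9,2,1,1,38); ℓ=8 even so k=7
step 0: (19, 1)  from 19·(1,0) + (0,1)
…
step 2: (39, 2)  from 1·(20,1) + (19,1)
step 3: (98, 5)  from 2·(39,2) + (20,1)
…
step 5: (1940, 99)  from 2·(921,47) + (98,5)
step 6: (2861, 146)  from 1·(1940,99) + (921,47)
step 7: (4801, 245)  from 1·(2861,146) + (1940,99)
(x₁, y₁) = (4801, 245);  4801² − 384·245² = 1 ✓
(x_2, y_2) = (4801·4801 + 384·245·245, 4801·245 + 245·4801) = (46099201, 2352490)

4801 245
46099201 2352490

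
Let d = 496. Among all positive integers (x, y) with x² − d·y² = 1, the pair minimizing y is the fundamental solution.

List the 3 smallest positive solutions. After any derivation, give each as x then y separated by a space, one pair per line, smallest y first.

4620799 207480
42703566796801 1917446753040
394649197502177907199 17720272078000750440

[22; 3,1,2,4,1,…,1,3,44] for √496; ℓ=16 ⇒ convergent index 15
step 0: (22, 1)  from 22·(1,0) + (0,1)
step 1: (67, 3)  from 3·(22,1) + (1,0)
step 2: (89, 4)  from 1·(67,3) + (22,1)
step 3: (245, 11)  from 2·(89,4) + (67,3)
step 4: (1069, 48)  from 4·(245,11) + (89,4)
step 5: (1314, 59)  from 1·(1069,48) + (245,11)
…
step 7: (6080, 273)  from 2·(2383,107) + (1314,59)
…
step 9: (35166, 1579)  from 2·(14543,653) + (6080,273)
step 10: (49709, 2232)  from 1·(35166,1579) + (14543,653)
…
step 12: (389209, 17476)  from 4·(84875,3811) + (49709,2232)
step 13: (863293, 38763)  from 2·(389209,17476) + (84875,3811)
step 14: (1252502, 56239)  from 1·(863293,38763) + (389209,17476)
step 15: (4620799, 207480)  from 3·(1252502,56239) + (863293,38763)
(x₁, y₁) = (4620799, 207480);  4620799² − 496·207480² = 1 ✓
(4620799+207480√496)^2 = 42703566796801 + 1917446753040√496
(4620799+207480√496)^3 = 394649197502177907199 + 17720272078000750440√496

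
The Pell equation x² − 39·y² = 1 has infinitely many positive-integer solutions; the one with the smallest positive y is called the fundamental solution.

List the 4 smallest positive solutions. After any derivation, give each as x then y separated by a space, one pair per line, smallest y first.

25 4
1249 200
62425 9996
3120001 499600

[6; 4,12] for √39; ℓ=2 ⇒ convergent index 1
i=0: a=6 ⇒ p=6, q=1
i=1: a=4 ⇒ p=25, q=4
fundamental: x₁=25, y₁=4  (since 625 − 39·16 = 1)
(x_2, y_2) = (25·25 + 39·4·4, 25·4 + 4·25) = (1249, 200)
(x_3, y_3) = (25·1249 + 39·4·200, 25·200 + 4·1249) = (62425, 9996)
(x_4, y_4) = (25·62425 + 39·4·9996, 25·9996 + 4·62425) = (3120001, 499600)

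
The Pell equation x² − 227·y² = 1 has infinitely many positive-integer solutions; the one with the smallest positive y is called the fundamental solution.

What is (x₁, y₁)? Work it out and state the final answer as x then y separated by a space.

226 15

[15; 15,30] for √227; ℓ=2 ⇒ convergent index 1
step 0: (15, 1)  from 15·(1,0) + (0,1)
step 1: (226, 15)  from 15·(15,1) + (1,0)
→ (226, 15).  Check: 226²=51076, 227·15²=51075, difference 1.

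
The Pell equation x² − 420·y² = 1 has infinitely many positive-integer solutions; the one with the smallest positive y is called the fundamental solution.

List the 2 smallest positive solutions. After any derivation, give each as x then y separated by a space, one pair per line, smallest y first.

41 2
3361 164

d=420: √d = [20; 2,40] (ℓ=2, even), read p_1/q_1
step 0: (20, 1)  from 20·(1,0) + (0,1)
step 1: (41, 2)  from 2·(20,1) + (1,0)
→ (41, 2).  Check: 41²=1681, 420·2²=1680, difference 1.
(41+2√420)^2 = 3361 + 164√420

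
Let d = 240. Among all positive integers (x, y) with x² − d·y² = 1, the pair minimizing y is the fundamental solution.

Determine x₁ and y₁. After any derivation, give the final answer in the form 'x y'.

31 2

[15; 2,30] for √240; ℓ=2 ⇒ convergent index 1
step 0: (15, 1)  from 15·(1,0) + (0,1)
step 1: (31, 2)  from 2·(15,1) + (1,0)
(x₁, y₁) = (31, 2);  31² − 240·2² = 1 ✓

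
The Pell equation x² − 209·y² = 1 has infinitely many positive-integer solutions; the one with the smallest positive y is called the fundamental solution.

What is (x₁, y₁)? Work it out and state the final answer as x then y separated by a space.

d=209: √d = [14; 2,5,3,2,3,5,2,28] (ℓ=8, even), read p_7/q_7
k=0  a_k=14  p_k/q_k = 14/1
…
k=2  a_k=5  p_k/q_k = 159/11
k=3  a_k=3  p_k/q_k = 506/35
…
k=6  a_k=5  p_k/q_k = 21266/1471
k=7  a_k=2  p_k/q_k = 46551/3220
fundamental: x₁=46551, y₁=3220  (since 2166995601 − 209·10368400 = 1)

46551 3220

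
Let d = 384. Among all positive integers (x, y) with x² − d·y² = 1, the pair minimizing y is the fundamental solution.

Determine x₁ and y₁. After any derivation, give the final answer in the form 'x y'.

4801 245

√384 → a₀=19, period (1,1,2,9,2,1,1,38); ℓ=8 even so k=7
k=0  a_k=19  p_k/q_k = 19/1
…
k=3  a_k=2  p_k/q_k = 98/5
k=4  a_k=9  p_k/q_k = 921/47
k=5  a_k=2  p_k/q_k = 1940/99
k=6  a_k=1  p_k/q_k = 2861/146
k=7  a_k=1  p_k/q_k = 4801/245
→ (4801, 245).  Check: 4801²=23049601, 384·245²=23049600, difference 1.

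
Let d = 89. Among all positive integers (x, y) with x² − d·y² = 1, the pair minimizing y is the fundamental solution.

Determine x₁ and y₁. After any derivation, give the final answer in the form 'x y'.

500001 53000

√89 → a₀=9, period (2,3,3,2,18); ℓ=5 odd so k=9
i=0: a=9 ⇒ p=9, q=1
i=1: a=2 ⇒ p=19, q=2
…
i=3: a=3 ⇒ p=217, q=23
i=4: a=2 ⇒ p=500, q=53
i=5: a=18 ⇒ p=9217, q=977
i=6: a=2 ⇒ p=18934, q=2007
i=7: a=3 ⇒ p=66019, q=6998
i=8: a=3 ⇒ p=216991, q=23001
i=9: a=2 ⇒ p=500001, q=53000
(x₁, y₁) = (500001, 53000);  500001² − 89·53000² = 1 ✓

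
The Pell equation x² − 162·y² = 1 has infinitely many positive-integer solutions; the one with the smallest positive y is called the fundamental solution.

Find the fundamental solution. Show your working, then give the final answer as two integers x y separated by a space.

d=162: √d = [12; 1,2,1,2,12,2,1,2,1,24] (ℓ=10, even), read p_9/q_9
k=0  a_k=12  p_k/q_k = 12/1
…
k=2  a_k=2  p_k/q_k = 38/3
k=3  a_k=1  p_k/q_k = 51/4
k=4  a_k=2  p_k/q_k = 140/11
k=5  a_k=12  p_k/q_k = 1731/136
k=6  a_k=2  p_k/q_k = 3602/283
…
k=8  a_k=2  p_k/q_k = 14268/1121
k=9  a_k=1  p_k/q_k = 19601/1540
→ (19601, 1540).  Check: 19601²=384199201, 162·1540²=384199200, difference 1.

19601 1540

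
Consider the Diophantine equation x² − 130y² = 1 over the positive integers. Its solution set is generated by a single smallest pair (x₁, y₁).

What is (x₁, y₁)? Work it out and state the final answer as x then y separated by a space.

6499 570

d=130: √d = [11; 2,2,22] (ℓ=3, odd), read p_5/q_5
step 0: (11, 1)  from 11·(1,0) + (0,1)
step 1: (23, 2)  from 2·(11,1) + (1,0)
step 2: (57, 5)  from 2·(23,2) + (11,1)
step 3: (1277, 112)  from 22·(57,5) + (23,2)
step 4: (2611, 229)  from 2·(1277,112) + (57,5)
step 5: (6499, 570)  from 2·(2611,229) + (1277,112)
fundamental: x₁=6499, y₁=570  (since 42237001 − 130·324900 = 1)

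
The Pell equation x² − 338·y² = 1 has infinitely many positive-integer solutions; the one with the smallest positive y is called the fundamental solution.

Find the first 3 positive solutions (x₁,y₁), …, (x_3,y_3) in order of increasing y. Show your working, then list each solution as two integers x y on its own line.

114243 6214
26102926097 1419812004
5964153172084899 324407165539730

√338 = [18; 2,1,1,2,36, …], period ℓ=5 (odd) → k=9
k=0  a_k=18  p_k/q_k = 18/1
…
k=8  a_k=1  p_k/q_k = 43958/2391
k=9  a_k=2  p_k/q_k = 114243/6214
fundamental: x₁=114243, y₁=6214  (since 13051463049 − 338·38613796 = 1)
(114243+6214√338)^2 = 26102926097 + 1419812004√338
(114243+6214√338)^3 = 5964153172084899 + 324407165539730√338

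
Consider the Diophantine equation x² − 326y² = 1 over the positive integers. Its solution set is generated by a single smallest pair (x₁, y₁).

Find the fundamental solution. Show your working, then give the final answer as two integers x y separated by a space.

325 18

√326 → a₀=18, period (18,36); ℓ=2 even so k=1
step 0: (18, 1)  from 18·(1,0) + (0,1)
step 1: (325, 18)  from 18·(18,1) + (1,0)
(x₁, y₁) = (325, 18);  325² − 326·18² = 1 ✓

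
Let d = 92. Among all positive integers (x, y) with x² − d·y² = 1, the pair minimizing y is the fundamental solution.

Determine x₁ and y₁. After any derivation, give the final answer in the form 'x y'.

1151 120

√92 = [9; 1,1,2,4,2,1,1,18, …], period ℓ=8 (even) → k=7
step 0: (9, 1)  from 9·(1,0) + (0,1)
step 1: (10, 1)  from 1·(9,1) + (1,0)
step 2: (19, 2)  from 1·(10,1) + (9,1)
step 3: (48, 5)  from 2·(19,2) + (10,1)
step 4: (211, 22)  from 4·(48,5) + (19,2)
step 5: (470, 49)  from 2·(211,22) + (48,5)
step 6: (681, 71)  from 1·(470,49) + (211,22)
step 7: (1151, 120)  from 1·(681,71) + (470,49)
fundamental: x₁=1151, y₁=120  (since 1324801 − 92·14400 = 1)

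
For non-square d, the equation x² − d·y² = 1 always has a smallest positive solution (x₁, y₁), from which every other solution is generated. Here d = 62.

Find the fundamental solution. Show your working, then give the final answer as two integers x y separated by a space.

√62 → a₀=7, period (1,6,1,14); ℓ=4 even so k=3
k=0  a_k=7  p_k/q_k = 7/1
k=1  a_k=1  p_k/q_k = 8/1
k=2  a_k=6  p_k/q_k = 55/7
k=3  a_k=1  p_k/q_k = 63/8
fundamental: x₁=63, y₁=8  (since 3969 − 62·64 = 1)

63 8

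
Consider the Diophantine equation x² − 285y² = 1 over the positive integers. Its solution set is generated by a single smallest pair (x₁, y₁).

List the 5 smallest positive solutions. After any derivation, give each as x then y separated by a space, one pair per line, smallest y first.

2431 144
11819521 700128
57466508671 3404022192
279402153338881 16550355197376
1358453212067130751 80467823565619920

√285 = [16; 1,7,2,7,1,32, …], period ℓ=6 (even) → k=5
a_0=16:  p_0=16·1+0=16,  q_0=16·0+1=1
…
a_2=7:  p_2=7·17+16=135,  q_2=7·1+1=8
…
a_4=7:  p_4=7·287+135=2144,  q_4=7·17+8=127
a_5=1:  p_5=1·2144+287=2431,  q_5=1·127+17=144
→ (2431, 144).  Check: 2431²=5909761, 285·144²=5909760, difference 1.
k=2:  x_2 = 2431·2431+285·144·144 = 11819521,  y_2 = 2431·144+144·2431 = 700128
k=3:  x_3 = 2431·11819521+285·144·700128 = 57466508671,  y_3 = 2431·700128+144·11819521 = 3404022192
k=4:  x_4 = 2431·57466508671+285·144·3404022192 = 279402153338881,  y_4 = 2431·3404022192+144·57466508671 = 16550355197376
k=5:  x_5 = 2431·279402153338881+285·144·16550355197376 = 1358453212067130751,  y_5 = 2431·16550355197376+144·279402153338881 = 80467823565619920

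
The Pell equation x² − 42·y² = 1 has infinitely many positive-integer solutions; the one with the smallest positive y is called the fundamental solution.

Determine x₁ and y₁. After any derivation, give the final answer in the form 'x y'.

13 2

√42 = [6; 2,12, …], period ℓ=2 (even) → k=1
k=0  a_k=6  p_k/q_k = 6/1
k=1  a_k=2  p_k/q_k = 13/2
(x₁, y₁) = (13, 2);  13² − 42·2² = 1 ✓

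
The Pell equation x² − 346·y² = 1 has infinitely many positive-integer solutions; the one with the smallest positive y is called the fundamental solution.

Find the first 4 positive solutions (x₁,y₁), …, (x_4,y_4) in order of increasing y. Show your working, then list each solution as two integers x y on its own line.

17299 930
598510801 32176140
20707276675699 1113230090790
716430357827323201 38515534648976280

[18; 1,1,1,1,36] for √346; ℓ=5 ⇒ convergent index 9
k=0  a_k=18  p_k/q_k = 18/1
…
k=4  a_k=1  p_k/q_k = 93/5
k=5  a_k=36  p_k/q_k = 3404/183
k=6  a_k=1  p_k/q_k = 3497/188
k=7  a_k=1  p_k/q_k = 6901/371
k=8  a_k=1  p_k/q_k = 10398/559
k=9  a_k=1  p_k/q_k = 17299/930
→ (17299, 930).  Check: 17299²=299255401, 346·930²=299255400, difference 1.
k=2:  x_2 = 17299·17299+346·930·930 = 598510801,  y_2 = 17299·930+930·17299 = 32176140
k=3:  x_3 = 17299·598510801+346·930·32176140 = 20707276675699,  y_3 = 17299·32176140+930·598510801 = 1113230090790
k=4:  x_4 = 17299·20707276675699+346·930·1113230090790 = 716430357827323201,  y_4 = 17299·1113230090790+930·20707276675699 = 38515534648976280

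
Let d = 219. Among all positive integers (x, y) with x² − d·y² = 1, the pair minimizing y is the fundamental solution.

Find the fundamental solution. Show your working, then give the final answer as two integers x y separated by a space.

74 5

[14; 1,3,1,28] for √219; ℓ=4 ⇒ convergent index 3
step 0: (14, 1)  from 14·(1,0) + (0,1)
…
step 2: (59, 4)  from 3·(15,1) + (14,1)
step 3: (74, 5)  from 1·(59,4) + (15,1)
fundamental: x₁=74, y₁=5  (since 5476 − 219·25 = 1)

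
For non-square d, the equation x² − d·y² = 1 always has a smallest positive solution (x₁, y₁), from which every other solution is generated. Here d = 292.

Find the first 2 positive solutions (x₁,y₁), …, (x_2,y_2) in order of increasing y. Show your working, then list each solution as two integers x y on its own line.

2281249 133500
10408194000001 609093483000

√292 = [17; 11,2,1,3,8,3,1,2,11,34, …], period ℓ=10 (even) → k=9
step 0: (17, 1)  from 17·(1,0) + (0,1)
step 1: (188, 11)  from 11·(17,1) + (1,0)
…
step 4: (2136, 125)  from 3·(581,34) + (393,23)
step 5: (17669, 1034)  from 8·(2136,125) + (581,34)
step 6: (55143, 3227)  from 3·(17669,1034) + (2136,125)
step 7: (72812, 4261)  from 1·(55143,3227) + (17669,1034)
step 8: (200767, 11749)  from 2·(72812,4261) + (55143,3227)
step 9: (2281249, 133500)  from 11·(200767,11749) + (72812,4261)
(x₁, y₁) = (2281249, 133500);  2281249² − 292·133500² = 1 ✓
(x_2, y_2) = (2281249·2281249 + 292·133500·133500, 2281249·133500 + 133500·2281249) = (10408194000001, 609093483000)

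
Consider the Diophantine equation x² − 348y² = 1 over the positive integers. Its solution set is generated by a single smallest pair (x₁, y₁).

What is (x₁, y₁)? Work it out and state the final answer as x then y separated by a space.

[18; 1,1,1,8,1,1,1,36] for √348; ℓ=8 ⇒ convergent index 7
i=0: a=18 ⇒ p=18, q=1
…
i=2: a=1 ⇒ p=37, q=2
i=3: a=1 ⇒ p=56, q=3
i=4: a=8 ⇒ p=485, q=26
…
i=6: a=1 ⇒ p=1026, q=55
i=7: a=1 ⇒ p=1567, q=84
(x₁, y₁) = (1567, 84);  1567² − 348·84² = 1 ✓

1567 84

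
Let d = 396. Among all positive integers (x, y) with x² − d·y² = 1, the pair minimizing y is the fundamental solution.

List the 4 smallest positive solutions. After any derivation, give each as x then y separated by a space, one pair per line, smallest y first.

199 10
79201 3980
31521799 1584030
12545596801 630439960

[19; 1,8,1,38] for √396; ℓ=4 ⇒ convergent index 3
i=0: a=19 ⇒ p=19, q=1
…
i=2: a=8 ⇒ p=179, q=9
i=3: a=1 ⇒ p=199, q=10
(x₁, y₁) = (199, 10);  199² − 396·10² = 1 ✓
k=2:  x_2 = 199·199+396·10·10 = 79201,  y_2 = 199·10+10·199 = 3980
k=3:  x_3 = 199·79201+396·10·3980 = 31521799,  y_3 = 199·3980+10·79201 = 1584030
k=4:  x_4 = 199·31521799+396·10·1584030 = 12545596801,  y_4 = 199·1584030+10·31521799 = 630439960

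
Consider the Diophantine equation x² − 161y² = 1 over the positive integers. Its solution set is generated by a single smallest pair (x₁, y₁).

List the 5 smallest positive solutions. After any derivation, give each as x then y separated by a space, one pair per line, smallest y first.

d=161: √d = [12; 1,2,4,1,2,1,4,2,1,24] (ℓ=10, even), read p_9/q_9
step 0: (12, 1)  from 12·(1,0) + (0,1)
step 1: (13, 1)  from 1·(12,1) + (1,0)
…
step 5: (571, 45)  from 2·(203,16) + (165,13)
step 6: (774, 61)  from 1·(571,45) + (203,16)
step 7: (3667, 289)  from 4·(774,61) + (571,45)
step 8: (8108, 639)  from 2·(3667,289) + (774,61)
step 9: (11775, 928)  from 1·(8108,639) + (3667,289)
fundamental: x₁=11775, y₁=928  (since 138650625 − 161·861184 = 1)
n=2: (11775,928)∘(11775,928) = (11775·11775+161·928·928, 11775·928+928·11775) = (277301249,21854400)
n=3: (277301249,21854400)∘(11775,928) = (11775·277301249+161·928·21854400, 11775·21854400+928·277301249) = (6530444402175,514671119072)
n=4: (6530444402175,514671119072)∘(11775,928) = (11775·6530444402175+161·928·514671119072, 11775·514671119072+928·6530444402175) = (153791965393920001,12120504832291200)
n=5: (153791965393920001,12120504832291200)∘(11775,928) = (11775·153791965393920001+161·928·12120504832291200, 11775·12120504832291200+928·153791965393920001) = (3621800778496371621375,285437888285786640928)

11775 928
277301249 21854400
6530444402175 514671119072
153791965393920001 12120504832291200
3621800778496371621375 285437888285786640928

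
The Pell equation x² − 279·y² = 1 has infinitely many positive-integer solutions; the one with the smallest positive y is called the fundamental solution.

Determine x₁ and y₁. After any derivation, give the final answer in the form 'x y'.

1520 91

√279 = [16; 1,2,2,1,2,2,1,32, …], period ℓ=8 (even) → k=7
k=0  a_k=16  p_k/q_k = 16/1
…
k=5  a_k=2  p_k/q_k = 451/27
k=6  a_k=2  p_k/q_k = 1069/64
k=7  a_k=1  p_k/q_k = 1520/91
fundamental: x₁=1520, y₁=91  (since 2310400 − 279·8281 = 1)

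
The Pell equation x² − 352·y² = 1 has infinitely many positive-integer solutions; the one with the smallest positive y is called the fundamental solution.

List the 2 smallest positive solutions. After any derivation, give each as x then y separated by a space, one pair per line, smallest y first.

√352 = [18; 1,3,5,9,5,3,1,36, …], period ℓ=8 (even) → k=7
k=0  a_k=18  p_k/q_k = 18/1
…
k=3  a_k=5  p_k/q_k = 394/21
…
k=6  a_k=3  p_k/q_k = 59118/3151
k=7  a_k=1  p_k/q_k = 77617/4137
fundamental: x₁=77617, y₁=4137  (since 6024398689 − 352·17114769 = 1)
(x_2, y_2) = (77617·77617 + 352·4137·4137, 77617·4137 + 4137·77617) = (12048797377, 642203058)

77617 4137
12048797377 642203058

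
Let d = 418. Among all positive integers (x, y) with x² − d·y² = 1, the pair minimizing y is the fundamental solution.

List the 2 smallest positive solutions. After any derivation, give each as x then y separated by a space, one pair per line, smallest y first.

33857 1656
2292592897 112134384

[20; 2,4,20,4,2,40] for √418; ℓ=6 ⇒ convergent index 5
i=0: a=20 ⇒ p=20, q=1
…
i=4: a=4 ⇒ p=15068, q=737
i=5: a=2 ⇒ p=33857, q=1656
→ (33857, 1656).  Check: 33857²=1146296449, 418·1656²=1146296448, difference 1.
k=2:  x_2 = 33857·33857+418·1656·1656 = 2292592897,  y_2 = 33857·1656+1656·33857 = 112134384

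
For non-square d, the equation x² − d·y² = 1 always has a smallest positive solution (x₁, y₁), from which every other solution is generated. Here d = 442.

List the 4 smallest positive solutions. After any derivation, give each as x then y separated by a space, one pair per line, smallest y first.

√442 → a₀=21, period (42); ℓ=1 odd so k=1
i=0: a=21 ⇒ p=21, q=1
i=1: a=42 ⇒ p=883, q=42
→ (883, 42).  Check: 883²=779689, 442·42²=779688, difference 1.
(883+42√442)^2 = 1559377 + 74172√442
(883+42√442)^3 = 2753858899 + 130987710√442
(883+42√442)^4 = 4863313256257 + 231324221688√442

883 42
1559377 74172
2753858899 130987710
4863313256257 231324221688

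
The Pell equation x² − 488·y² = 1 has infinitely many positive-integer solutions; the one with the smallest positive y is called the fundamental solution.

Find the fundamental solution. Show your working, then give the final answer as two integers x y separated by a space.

243 11

√488 → a₀=22, period (11,44); ℓ=2 even so k=1
i=0: a=22 ⇒ p=22, q=1
i=1: a=11 ⇒ p=243, q=11
fundamental: x₁=243, y₁=11  (since 59049 − 488·121 = 1)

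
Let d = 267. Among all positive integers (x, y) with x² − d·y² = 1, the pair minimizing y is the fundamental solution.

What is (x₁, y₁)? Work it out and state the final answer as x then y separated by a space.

2402 147

[16; 2,1,15,1,2,32] for √267; ℓ=6 ⇒ convergent index 5
step 0: (16, 1)  from 16·(1,0) + (0,1)
…
step 4: (817, 50)  from 1·(768,47) + (49,3)
step 5: (2402, 147)  from 2·(817,50) + (768,47)
(x₁, y₁) = (2402, 147);  2402² − 267·147² = 1 ✓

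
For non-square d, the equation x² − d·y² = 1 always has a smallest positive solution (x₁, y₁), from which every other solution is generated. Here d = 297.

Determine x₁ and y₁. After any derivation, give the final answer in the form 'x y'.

48599 2820

d=297: √d = [17; 4,3,1,1,2,1,1,3,4,34] (ℓ=10, even), read p_9/q_9
a_0=17:  p_0=17·1+0=17,  q_0=17·0+1=1
…
a_3=1:  p_3=1·224+69=293,  q_3=1·13+4=17
…
a_5=2:  p_5=2·517+293=1327,  q_5=2·30+17=77
a_6=1:  p_6=1·1327+517=1844,  q_6=1·77+30=107
a_7=1:  p_7=1·1844+1327=3171,  q_7=1·107+77=184
a_8=3:  p_8=3·3171+1844=11357,  q_8=3·184+107=659
a_9=4:  p_9=4·11357+3171=48599,  q_9=4·659+184=2820
→ (48599, 2820).  Check: 48599²=2361862801, 297·2820²=2361862800, difference 1.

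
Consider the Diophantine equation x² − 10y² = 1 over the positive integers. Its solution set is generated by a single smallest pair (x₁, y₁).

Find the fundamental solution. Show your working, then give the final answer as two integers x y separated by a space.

√10 → a₀=3, period (6); ℓ=1 odd so k=1
i=0: a=3 ⇒ p=3, q=1
i=1: a=6 ⇒ p=19, q=6
fundamental: x₁=19, y₁=6  (since 361 − 10·36 = 1)

19 6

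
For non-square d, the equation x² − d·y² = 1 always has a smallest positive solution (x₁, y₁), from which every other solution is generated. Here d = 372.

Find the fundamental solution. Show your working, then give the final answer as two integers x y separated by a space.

12151 630

d=372: √d = [19; 3,2,12,2,3,38] (ℓ=6, even), read p_5/q_5
step 0: (19, 1)  from 19·(1,0) + (0,1)
…
step 4: (3491, 181)  from 2·(1678,87) + (135,7)
step 5: (12151, 630)  from 3·(3491,181) + (1678,87)
(x₁, y₁) = (12151, 630);  12151² − 372·630² = 1 ✓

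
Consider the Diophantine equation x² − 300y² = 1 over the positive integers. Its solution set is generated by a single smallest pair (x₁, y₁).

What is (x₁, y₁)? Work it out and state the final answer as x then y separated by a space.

1351 78

d=300: √d = [17; 3,8,3,34] (ℓ=4, even), read p_3/q_3
k=0  a_k=17  p_k/q_k = 17/1
…
k=2  a_k=8  p_k/q_k = 433/25
k=3  a_k=3  p_k/q_k = 1351/78
→ (1351, 78).  Check: 1351²=1825201, 300·78²=1825200, difference 1.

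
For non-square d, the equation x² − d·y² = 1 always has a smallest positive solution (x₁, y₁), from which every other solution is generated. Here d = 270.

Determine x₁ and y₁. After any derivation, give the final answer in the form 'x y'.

√270 = [16; 2,3,6,3,2,32, …], period ℓ=6 (even) → k=5
step 0: (16, 1)  from 16·(1,0) + (0,1)
step 1: (33, 2)  from 2·(16,1) + (1,0)
step 2: (115, 7)  from 3·(33,2) + (16,1)
step 3: (723, 44)  from 6·(115,7) + (33,2)
step 4: (2284, 139)  from 3·(723,44) + (115,7)
step 5: (5291, 322)  from 2·(2284,139) + (723,44)
fundamental: x₁=5291, y₁=322  (since 27994681 − 270·103684 = 1)

5291 322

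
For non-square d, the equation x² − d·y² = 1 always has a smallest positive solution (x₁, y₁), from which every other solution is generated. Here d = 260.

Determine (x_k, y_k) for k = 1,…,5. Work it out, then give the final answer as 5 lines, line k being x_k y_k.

129 8
33281 2064
8586369 532504
2215249921 137383968
571525893249 35444531240

d=260: √d = [16; 8,32] (ℓ=2, even), read p_1/q_1
k=0  a_k=16  p_k/q_k = 16/1
k=1  a_k=8  p_k/q_k = 129/8
(x₁, y₁) = (129, 8);  129² − 260·8² = 1 ✓
(x_2, y_2) = (129·129 + 260·8·8, 129·8 + 8·129) = (33281, 2064)
(x_3, y_3) = (129·33281 + 260·8·2064, 129·2064 + 8·33281) = (8586369, 532504)
(x_4, y_4) = (129·8586369 + 260·8·532504, 129·532504 + 8·8586369) = (2215249921, 137383968)
(x_5, y_5) = (129·2215249921 + 260·8·137383968, 129·137383968 + 8·2215249921) = (571525893249, 35444531240)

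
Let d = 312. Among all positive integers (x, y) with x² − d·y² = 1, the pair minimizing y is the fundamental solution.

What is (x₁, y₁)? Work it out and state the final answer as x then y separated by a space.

53 3

√312 → a₀=17, period (1,1,1,34); ℓ=4 even so k=3
a_0=17:  p_0=17·1+0=17,  q_0=17·0+1=1
a_1=1:  p_1=1·17+1=18,  q_1=1·1+0=1
a_2=1:  p_2=1·18+17=35,  q_2=1·1+1=2
a_3=1:  p_3=1·35+18=53,  q_3=1·2+1=3
→ (53, 3).  Check: 53²=2809, 312·3²=2808, difference 1.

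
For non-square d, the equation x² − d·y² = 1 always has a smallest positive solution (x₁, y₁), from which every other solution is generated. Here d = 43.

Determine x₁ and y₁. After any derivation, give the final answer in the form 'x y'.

3482 531

[6; 1,1,3,1,5,1,3,1,1,12] for √43; ℓ=10 ⇒ convergent index 9
step 0: (6, 1)  from 6·(1,0) + (0,1)
step 1: (7, 1)  from 1·(6,1) + (1,0)
step 2: (13, 2)  from 1·(7,1) + (6,1)
step 3: (46, 7)  from 3·(13,2) + (7,1)
…
step 7: (1541, 235)  from 3·(400,61) + (341,52)
step 8: (1941, 296)  from 1·(1541,235) + (400,61)
step 9: (3482, 531)  from 1·(1941,296) + (1541,235)
→ (3482, 531).  Check: 3482²=12124324, 43·531²=12124323, difference 1.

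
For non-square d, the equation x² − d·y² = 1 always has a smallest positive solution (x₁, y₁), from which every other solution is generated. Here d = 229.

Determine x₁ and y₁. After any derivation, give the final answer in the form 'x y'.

d=229: √d = [15; 7,1,1,7,30] (ℓ=5, odd), read p_9/q_9
a_0=15:  p_0=15·1+0=15,  q_0=15·0+1=1
a_1=7:  p_1=7·15+1=106,  q_1=7·1+0=7
a_2=1:  p_2=1·106+15=121,  q_2=1·7+1=8
a_3=1:  p_3=1·121+106=227,  q_3=1·8+7=15
…
a_6=7:  p_6=7·51527+1710=362399,  q_6=7·3405+113=23948
a_7=1:  p_7=1·362399+51527=413926,  q_7=1·23948+3405=27353
a_8=1:  p_8=1·413926+362399=776325,  q_8=1·27353+23948=51301
a_9=7:  p_9=7·776325+413926=5848201,  q_9=7·51301+27353=386460
fundamental: x₁=5848201, y₁=386460  (since 34201454936401 − 229·149351331600 = 1)

5848201 386460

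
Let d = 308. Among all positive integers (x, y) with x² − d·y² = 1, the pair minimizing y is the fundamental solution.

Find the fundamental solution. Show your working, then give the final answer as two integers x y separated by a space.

d=308: √d = [17; 1,1,4,1,1,34] (ℓ=6, even), read p_5/q_5
a_0=17:  p_0=17·1+0=17,  q_0=17·0+1=1
…
a_2=1:  p_2=1·18+17=35,  q_2=1·1+1=2
a_3=4:  p_3=4·35+18=158,  q_3=4·2+1=9
a_4=1:  p_4=1·158+35=193,  q_4=1·9+2=11
a_5=1:  p_5=1·193+158=351,  q_5=1·11+9=20
fundamental: x₁=351, y₁=20  (since 123201 − 308·400 = 1)

351 20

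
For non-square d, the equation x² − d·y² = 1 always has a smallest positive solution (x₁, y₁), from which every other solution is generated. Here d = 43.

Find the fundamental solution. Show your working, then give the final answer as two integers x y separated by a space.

3482 531

[6; 1,1,3,1,5,1,3,1,1,12] for √43; ℓ=10 ⇒ convergent index 9
step 0: (6, 1)  from 6·(1,0) + (0,1)
…
step 5: (341, 52)  from 5·(59,9) + (46,7)
step 6: (400, 61)  from 1·(341,52) + (59,9)
step 7: (1541, 235)  from 3·(400,61) + (341,52)
step 8: (1941, 296)  from 1·(1541,235) + (400,61)
step 9: (3482, 531)  from 1·(1941,296) + (1541,235)
(x₁, y₁) = (3482, 531);  3482² − 43·531² = 1 ✓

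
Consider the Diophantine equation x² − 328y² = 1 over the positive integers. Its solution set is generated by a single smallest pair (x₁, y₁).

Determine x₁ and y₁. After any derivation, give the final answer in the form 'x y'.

d=328: √d = [18; 9,36] (ℓ=2, even), read p_1/q_1
k=0  a_k=18  p_k/q_k = 18/1
k=1  a_k=9  p_k/q_k = 163/9
(x₁, y₁) = (163, 9);  163² − 328·9² = 1 ✓

163 9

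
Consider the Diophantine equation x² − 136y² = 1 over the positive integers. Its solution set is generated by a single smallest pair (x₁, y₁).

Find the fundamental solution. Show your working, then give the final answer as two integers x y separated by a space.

35 3

d=136: √d = [11; 1,1,1,22] (ℓ=4, even), read p_3/q_3
i=0: a=11 ⇒ p=11, q=1
…
i=2: a=1 ⇒ p=23, q=2
i=3: a=1 ⇒ p=35, q=3
→ (35, 3).  Check: 35²=1225, 136·3²=1224, difference 1.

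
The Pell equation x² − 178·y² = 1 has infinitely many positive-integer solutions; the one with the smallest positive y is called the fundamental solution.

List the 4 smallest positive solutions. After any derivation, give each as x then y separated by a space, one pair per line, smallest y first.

d=178: √d = [13; 2,1,12,1,2,26] (ℓ=6, even), read p_5/q_5
step 0: (13, 1)  from 13·(1,0) + (0,1)
step 1: (27, 2)  from 2·(13,1) + (1,0)
step 2: (40, 3)  from 1·(27,2) + (13,1)
…
step 4: (547, 41)  from 1·(507,38) + (40,3)
step 5: (1601, 120)  from 2·(547,41) + (507,38)
→ (1601, 120).  Check: 1601²=2563201, 178·120²=2563200, difference 1.
(1601+120√178)^2 = 5126401 + 384240√178
(1601+120√178)^3 = 16414734401 + 1230336360√178
(1601+120√178)^4 = 52559974425601 + 3939536640480√178

1601 120
5126401 384240
16414734401 1230336360
52559974425601 3939536640480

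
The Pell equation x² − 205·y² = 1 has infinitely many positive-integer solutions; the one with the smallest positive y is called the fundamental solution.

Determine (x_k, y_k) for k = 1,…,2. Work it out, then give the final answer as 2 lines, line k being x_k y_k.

√205 = [14; 3,6,1,4,1,6,3,28, …], period ℓ=8 (even) → k=7
step 0: (14, 1)  from 14·(1,0) + (0,1)
…
step 2: (272, 19)  from 6·(43,3) + (14,1)
…
step 6: (12614, 881)  from 6·(1847,129) + (1532,107)
step 7: (39689, 2772)  from 3·(12614,881) + (1847,129)
→ (39689, 2772).  Check: 39689²=1575216721, 205·2772²=1575216720, difference 1.
(39689+2772√205)^2 = 3150433441 + 220035816√205

39689 2772
3150433441 220035816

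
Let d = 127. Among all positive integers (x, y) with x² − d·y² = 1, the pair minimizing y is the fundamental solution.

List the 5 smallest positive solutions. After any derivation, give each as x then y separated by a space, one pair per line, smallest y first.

4730624 419775
44757606858751 3971595379200
423462818377139450624 37576248838264821825
4006486743445029115330560001 355518209168531397366758400
37906364688445371364544653008890624 3363645945459311770024609913661375

[11; 3,1,2,2,7,11,7,2,2,1,3,22] for √127; ℓ=12 ⇒ convergent index 11
a_0=11:  p_0=11·1+0=11,  q_0=11·0+1=1
a_1=3:  p_1=3·11+1=34,  q_1=3·1+0=3
…
a_5=7:  p_5=7·293+124=2175,  q_5=7·26+11=193
…
a_7=7:  p_7=7·24218+2175=171701,  q_7=7·2149+193=15236
a_8=2:  p_8=2·171701+24218=367620,  q_8=2·15236+2149=32621
…
a_10=1:  p_10=1·906941+367620=1274561,  q_10=1·80478+32621=113099
a_11=3:  p_11=3·1274561+906941=4730624,  q_11=3·113099+80478=419775
fundamental: x₁=4730624, y₁=419775  (since 22378803429376 − 127·176211050625 = 1)
(4730624+419775√127)^2 = 44757606858751 + 3971595379200√127
(4730624+419775√127)^3 = 423462818377139450624 + 37576248838264821825√127
(4730624+419775√127)^4 = 4006486743445029115330560001 + 355518209168531397366758400√127
(4730624+419775√127)^5 = 37906364688445371364544653008890624 + 3363645945459311770024609913661375√127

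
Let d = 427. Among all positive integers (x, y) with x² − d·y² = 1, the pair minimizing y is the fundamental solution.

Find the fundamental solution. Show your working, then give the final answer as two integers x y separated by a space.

62 3

[20; 1,1,1,40] for √427; ℓ=4 ⇒ convergent index 3
step 0: (20, 1)  from 20·(1,0) + (0,1)
…
step 2: (41, 2)  from 1·(21,1) + (20,1)
step 3: (62, 3)  from 1·(41,2) + (21,1)
fundamental: x₁=62, y₁=3  (since 3844 − 427·9 = 1)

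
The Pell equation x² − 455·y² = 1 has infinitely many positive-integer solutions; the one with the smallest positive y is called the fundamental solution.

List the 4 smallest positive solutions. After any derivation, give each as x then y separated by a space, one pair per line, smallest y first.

64 3
8191 384
1048384 49149
134184961 6290688

d=455: √d = [21; 3,42] (ℓ=2, even), read p_1/q_1
step 0: (21, 1)  from 21·(1,0) + (0,1)
step 1: (64, 3)  from 3·(21,1) + (1,0)
fundamental: x₁=64, y₁=3  (since 4096 − 455·9 = 1)
(x_2, y_2) = (64·64 + 455·3·3, 64·3 + 3·64) = (8191, 384)
(x_3, y_3) = (64·8191 + 455·3·384, 64·384 + 3·8191) = (1048384, 49149)
(x_4, y_4) = (64·1048384 + 455·3·49149, 64·49149 + 3·1048384) = (134184961, 6290688)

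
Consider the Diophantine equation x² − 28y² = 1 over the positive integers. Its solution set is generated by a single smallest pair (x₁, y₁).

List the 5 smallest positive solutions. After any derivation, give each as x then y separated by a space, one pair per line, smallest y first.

√28 = [5; 3,2,3,10, …], period ℓ=4 (even) → k=3
i=0: a=5 ⇒ p=5, q=1
i=1: a=3 ⇒ p=16, q=3
i=2: a=2 ⇒ p=37, q=7
i=3: a=3 ⇒ p=127, q=24
fundamental: x₁=127, y₁=24  (since 16129 − 28·576 = 1)
(127+24√28)^2 = 32257 + 6096√28
(127+24√28)^3 = 8193151 + 1548360√28
(127+24√28)^4 = 2081028097 + 393277344√28
(127+24√28)^5 = 528572943487 + 99890897016√28

127 24
32257 6096
8193151 1548360
2081028097 393277344
528572943487 99890897016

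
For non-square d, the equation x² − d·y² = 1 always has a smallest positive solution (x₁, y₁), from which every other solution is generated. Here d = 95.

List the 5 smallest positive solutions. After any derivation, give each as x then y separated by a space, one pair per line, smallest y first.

d=95: √d = [9; 1,2,1,18] (ℓ=4, even), read p_3/q_3
a_0=9:  p_0=9·1+0=9,  q_0=9·0+1=1
a_1=1:  p_1=1·9+1=10,  q_1=1·1+0=1
a_2=2:  p_2=2·10+9=29,  q_2=2·1+1=3
a_3=1:  p_3=1·29+10=39,  q_3=1·3+1=4
→ (39, 4).  Check: 39²=1521, 95·4²=1520, difference 1.
k=2:  x_2 = 39·39+95·4·4 = 3041,  y_2 = 39·4+4·39 = 312
k=3:  x_3 = 39·3041+95·4·312 = 237159,  y_3 = 39·312+4·3041 = 24332
k=4:  x_4 = 39·237159+95·4·24332 = 18495361,  y_4 = 39·24332+4·237159 = 1897584
k=5:  x_5 = 39·18495361+95·4·1897584 = 1442400999,  y_5 = 39·1897584+4·18495361 = 147987220

39 4
3041 312
237159 24332
18495361 1897584
1442400999 147987220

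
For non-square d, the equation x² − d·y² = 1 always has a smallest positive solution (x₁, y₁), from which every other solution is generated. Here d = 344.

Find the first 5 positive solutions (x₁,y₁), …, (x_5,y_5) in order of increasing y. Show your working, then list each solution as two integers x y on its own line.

√344 → a₀=18, period (1,1,4,1,3,1,4,1,1,36); ℓ=10 even so k=9
step 0: (18, 1)  from 18·(1,0) + (0,1)
step 1: (19, 1)  from 1·(18,1) + (1,0)
step 2: (37, 2)  from 1·(19,1) + (18,1)
…
step 5: (779, 42)  from 3·(204,11) + (167,9)
…
step 7: (4711, 254)  from 4·(983,53) + (779,42)
step 8: (5694, 307)  from 1·(4711,254) + (983,53)
step 9: (10405, 561)  from 1·(5694,307) + (4711,254)
(x₁, y₁) = (10405, 561);  10405² − 344·561² = 1 ✓
(10405+561√344)^2 = 216528049 + 11674410√344
(10405+561√344)^3 = 4505948689285 + 242944471539√344
(10405+561√344)^4 = 93768792007492801 + 5055674441052180√344
(10405+561√344)^5 = 1951328557169976499525 + 105208584875351394261√344

10405 561
216528049 11674410
4505948689285 242944471539
93768792007492801 5055674441052180
1951328557169976499525 105208584875351394261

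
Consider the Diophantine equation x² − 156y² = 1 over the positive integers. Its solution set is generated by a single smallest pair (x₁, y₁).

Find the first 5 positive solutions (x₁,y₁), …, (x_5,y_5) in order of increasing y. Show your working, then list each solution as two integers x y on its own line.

25 2
1249 100
62425 4998
3120001 249800
155937625 12485002

d=156: √d = [12; 2,24] (ℓ=2, even), read p_1/q_1
i=0: a=12 ⇒ p=12, q=1
i=1: a=2 ⇒ p=25, q=2
(x₁, y₁) = (25, 2);  25² − 156·2² = 1 ✓
(x_2, y_2) = (25·25 + 156·2·2, 25·2 + 2·25) = (1249, 100)
(x_3, y_3) = (25·1249 + 156·2·100, 25·100 + 2·1249) = (62425, 4998)
(x_4, y_4) = (25·62425 + 156·2·4998, 25·4998 + 2·62425) = (3120001, 249800)
(x_5, y_5) = (25·3120001 + 156·2·249800, 25·249800 + 2·3120001) = (155937625, 12485002)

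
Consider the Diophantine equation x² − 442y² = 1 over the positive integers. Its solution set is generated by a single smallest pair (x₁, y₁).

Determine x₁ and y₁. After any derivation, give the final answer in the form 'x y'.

883 42

√442 = [21; 42, …], period ℓ=1 (odd) → k=1
step 0: (21, 1)  from 21·(1,0) + (0,1)
step 1: (883, 42)  from 42·(21,1) + (1,0)
(x₁, y₁) = (883, 42);  883² − 442·42² = 1 ✓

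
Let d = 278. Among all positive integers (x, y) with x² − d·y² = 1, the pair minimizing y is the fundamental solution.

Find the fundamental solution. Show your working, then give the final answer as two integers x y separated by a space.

2501 150

√278 → a₀=16, period (1,2,16,2,1,32); ℓ=6 even so k=5
step 0: (16, 1)  from 16·(1,0) + (0,1)
step 1: (17, 1)  from 1·(16,1) + (1,0)
…
step 4: (1684, 101)  from 2·(817,49) + (50,3)
step 5: (2501, 150)  from 1·(1684,101) + (817,49)
(x₁, y₁) = (2501, 150);  2501² − 278·150² = 1 ✓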